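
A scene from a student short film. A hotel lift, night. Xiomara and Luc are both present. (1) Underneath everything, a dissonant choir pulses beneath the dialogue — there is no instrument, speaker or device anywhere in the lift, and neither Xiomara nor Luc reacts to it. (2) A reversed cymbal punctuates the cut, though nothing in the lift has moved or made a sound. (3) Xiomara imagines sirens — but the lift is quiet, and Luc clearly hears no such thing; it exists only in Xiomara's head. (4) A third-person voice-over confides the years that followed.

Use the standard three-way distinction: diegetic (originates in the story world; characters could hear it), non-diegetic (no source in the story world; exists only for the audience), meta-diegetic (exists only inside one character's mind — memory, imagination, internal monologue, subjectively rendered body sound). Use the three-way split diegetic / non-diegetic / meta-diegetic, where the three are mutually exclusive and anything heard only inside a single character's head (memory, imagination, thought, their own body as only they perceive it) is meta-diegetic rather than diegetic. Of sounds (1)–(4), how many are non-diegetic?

Sound (1): it has no source in the story world and no character can hear it — it's underscore, so non-diegetic.
Sound (2): it's a sound-design accent with no in-world source; no one in the scene can hear it, so non-diegetic.
Sound (3): Xiomara alone 'hears' it — an imagined sound, not present in the space, so meta-diegetic.
Sound (4): external voice-over — not a character, not heard by anyone in the scene, so non-diegetic.
Non-diegetic: (1), (2), (4) — that's 3.

3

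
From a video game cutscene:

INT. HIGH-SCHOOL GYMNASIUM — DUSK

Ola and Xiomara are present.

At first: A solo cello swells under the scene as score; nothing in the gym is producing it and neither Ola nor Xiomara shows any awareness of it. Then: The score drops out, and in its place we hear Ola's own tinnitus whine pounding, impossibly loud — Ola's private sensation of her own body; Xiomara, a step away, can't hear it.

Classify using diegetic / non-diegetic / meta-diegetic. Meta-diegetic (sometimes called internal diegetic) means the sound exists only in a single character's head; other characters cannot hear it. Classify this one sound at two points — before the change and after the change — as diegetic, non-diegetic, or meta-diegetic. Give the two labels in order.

Before the change: underscore with no in-world source, inaudible to the characters → non-diegetic.
After the change: the body sound is Ola's subjective perception alone — Xiomara can't hear it → meta-diegetic.

non-diegetic, meta-diegetic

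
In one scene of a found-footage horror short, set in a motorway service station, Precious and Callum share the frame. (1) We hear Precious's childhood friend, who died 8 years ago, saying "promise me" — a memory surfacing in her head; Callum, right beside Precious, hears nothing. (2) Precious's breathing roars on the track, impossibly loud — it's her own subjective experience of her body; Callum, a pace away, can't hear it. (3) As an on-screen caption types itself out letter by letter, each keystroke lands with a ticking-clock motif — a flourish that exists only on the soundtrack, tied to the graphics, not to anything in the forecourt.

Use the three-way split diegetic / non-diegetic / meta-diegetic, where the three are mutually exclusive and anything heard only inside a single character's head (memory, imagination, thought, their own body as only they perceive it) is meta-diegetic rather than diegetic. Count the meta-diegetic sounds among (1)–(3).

2

Sound (1): a remembered line, private to Precious — not present in the room, not audible to Callum, so meta-diegetic.
(2) point-of-audition from inside Precious's body; not a sound in the room → meta-diegetic.
(3) the caption isn't part of the story world, so neither is the sound tied to it → non-diegetic.
So 2 of the 3 are meta-diegetic: (1), (2).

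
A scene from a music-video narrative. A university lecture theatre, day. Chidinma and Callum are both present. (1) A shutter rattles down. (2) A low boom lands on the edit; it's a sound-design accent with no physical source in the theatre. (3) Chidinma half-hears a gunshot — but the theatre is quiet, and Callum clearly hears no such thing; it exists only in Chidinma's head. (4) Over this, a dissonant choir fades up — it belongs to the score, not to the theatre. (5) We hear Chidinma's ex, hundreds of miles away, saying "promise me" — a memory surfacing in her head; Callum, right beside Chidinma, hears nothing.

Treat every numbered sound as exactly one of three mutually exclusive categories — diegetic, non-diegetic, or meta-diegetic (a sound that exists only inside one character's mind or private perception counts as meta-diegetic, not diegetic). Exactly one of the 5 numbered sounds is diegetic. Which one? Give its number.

Sound (1): a shutter is a real object/event in the scene's world, so diegetic.
Sound (2): nothing in the scene produces it; it's an accent added for the audience, so non-diegetic.
(3) the sound is imagined by Chidinma; nothing in the story world is producing it and Callum can't hear it → meta-diegetic.
(4) nothing in the theatre produces it and the characters don't hear it — pure soundtrack → non-diegetic.
(5) it's Chidinma's recollection rendered as sound; the other character can't hear it → meta-diegetic.
Only (1) is diegetic.

1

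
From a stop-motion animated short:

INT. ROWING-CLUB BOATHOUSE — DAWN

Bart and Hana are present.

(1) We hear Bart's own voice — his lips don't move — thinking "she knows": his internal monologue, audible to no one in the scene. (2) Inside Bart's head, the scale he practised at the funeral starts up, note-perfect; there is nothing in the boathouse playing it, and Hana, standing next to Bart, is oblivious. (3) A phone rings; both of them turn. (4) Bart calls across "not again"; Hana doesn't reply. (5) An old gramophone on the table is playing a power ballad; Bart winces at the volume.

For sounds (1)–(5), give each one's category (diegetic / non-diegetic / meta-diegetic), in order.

Sound (1): internal monologue — inside Bart's mind, not spoken into the scene, so meta-diegetic.
(2) is meta-diegetic: it lives in Bart's subjectivity, not in the boathouse.
Sound (3): a phone is a real object/event in the scene's world, so diegetic.
(4) is diegetic: spoken by a character present in the story world.
Sound (5): source music from an old gramophone, which exists in the story world, so diegetic.

meta-diegetic, meta-diegetic, diegetic, diegetic, diegetic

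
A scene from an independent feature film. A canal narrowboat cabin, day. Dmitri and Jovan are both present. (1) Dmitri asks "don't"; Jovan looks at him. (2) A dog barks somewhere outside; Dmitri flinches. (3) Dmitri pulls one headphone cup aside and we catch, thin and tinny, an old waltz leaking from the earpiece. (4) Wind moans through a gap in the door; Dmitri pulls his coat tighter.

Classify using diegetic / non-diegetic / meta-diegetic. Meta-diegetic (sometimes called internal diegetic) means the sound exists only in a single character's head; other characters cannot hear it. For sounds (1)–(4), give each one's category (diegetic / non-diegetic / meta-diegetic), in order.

Sound (1): spoken by a character present in the story world, so diegetic.
(2) is diegetic: an in-world source (a dog); characters could hear it.
(3) the headphones are an on-screen source → diegetic.
Sound (4): wind is part of the location's real environment, so diegetic.

diegetic, diegetic, diegetic, diegetic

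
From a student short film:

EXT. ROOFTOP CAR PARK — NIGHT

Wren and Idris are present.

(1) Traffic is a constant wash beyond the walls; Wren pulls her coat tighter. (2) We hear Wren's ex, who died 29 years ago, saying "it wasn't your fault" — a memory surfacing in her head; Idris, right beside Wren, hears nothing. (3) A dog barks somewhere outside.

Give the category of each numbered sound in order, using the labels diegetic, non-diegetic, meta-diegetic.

Sound (1): it's the actual ambient sound of the location, so diegetic.
(2) a remembered line, private to Wren — not present in the room, not audible to Idris → meta-diegetic.
(3) a dog is a real object/event in the scene's world → diegetic.

diegetic, meta-diegetic, diegetic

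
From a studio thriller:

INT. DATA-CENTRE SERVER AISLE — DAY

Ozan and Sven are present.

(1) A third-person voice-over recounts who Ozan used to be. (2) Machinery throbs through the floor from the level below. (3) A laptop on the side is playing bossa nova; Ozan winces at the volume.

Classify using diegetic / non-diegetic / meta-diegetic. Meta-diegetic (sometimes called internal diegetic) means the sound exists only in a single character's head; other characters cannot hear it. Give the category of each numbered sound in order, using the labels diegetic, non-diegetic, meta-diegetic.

Sound (1): external voice-over — not a character, not heard by anyone in the scene, so non-diegetic.
Sound (2): it's the actual ambient sound of the location, so diegetic.
Sound (3): source music from a laptop, which exists in the story world, so diegetic.

non-diegetic, diegetic, diegetic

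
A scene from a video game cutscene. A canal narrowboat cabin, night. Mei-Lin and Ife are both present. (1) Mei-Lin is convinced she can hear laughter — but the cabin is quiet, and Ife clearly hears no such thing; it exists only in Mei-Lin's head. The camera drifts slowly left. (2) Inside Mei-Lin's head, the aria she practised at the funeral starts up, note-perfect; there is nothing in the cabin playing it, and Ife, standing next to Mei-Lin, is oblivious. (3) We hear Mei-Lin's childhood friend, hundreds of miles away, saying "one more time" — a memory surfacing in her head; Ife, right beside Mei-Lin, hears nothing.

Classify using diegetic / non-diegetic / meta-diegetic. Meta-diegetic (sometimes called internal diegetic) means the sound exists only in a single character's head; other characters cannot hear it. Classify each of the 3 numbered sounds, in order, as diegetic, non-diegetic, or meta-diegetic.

Sound (1): the sound is imagined by Mei-Lin; nothing in the story world is producing it and Ife can't hear it, so meta-diegetic.
(2) remembered music, private to Mei-Lin — Ife is oblivious because it isn't in the room → meta-diegetic.
(3) is meta-diegetic: the voice is a memory playing only inside Mei-Lin's mind; Ife can't hear it.

meta-diegetic, meta-diegetic, meta-diegetic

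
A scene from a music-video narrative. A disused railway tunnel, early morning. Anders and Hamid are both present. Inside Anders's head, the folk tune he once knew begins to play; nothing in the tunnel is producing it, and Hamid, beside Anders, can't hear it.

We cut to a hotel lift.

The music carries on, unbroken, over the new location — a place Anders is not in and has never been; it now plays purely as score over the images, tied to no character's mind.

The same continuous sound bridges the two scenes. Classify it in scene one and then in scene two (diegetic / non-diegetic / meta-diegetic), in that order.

Scene one: the music exists only inside Anders's mind; Hamid can't hear it → meta-diegetic.
Scene two: it's detached from Anders entirely and plays over unrelated images with no in-world source — conventional underscore → non-diegetic.

meta-diegetic, non-diegetic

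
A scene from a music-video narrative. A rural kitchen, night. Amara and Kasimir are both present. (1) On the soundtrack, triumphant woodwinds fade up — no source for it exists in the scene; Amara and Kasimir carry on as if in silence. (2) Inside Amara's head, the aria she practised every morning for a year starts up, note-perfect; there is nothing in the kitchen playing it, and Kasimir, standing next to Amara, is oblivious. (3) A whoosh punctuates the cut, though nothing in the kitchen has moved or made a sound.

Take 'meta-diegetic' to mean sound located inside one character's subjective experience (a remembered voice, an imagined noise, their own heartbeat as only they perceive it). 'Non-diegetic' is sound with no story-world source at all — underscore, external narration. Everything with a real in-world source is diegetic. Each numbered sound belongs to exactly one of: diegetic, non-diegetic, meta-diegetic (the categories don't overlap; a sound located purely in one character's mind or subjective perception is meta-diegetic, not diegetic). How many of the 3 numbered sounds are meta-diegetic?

1

(1) is non-diegetic: nothing in the kitchen produces it and the characters don't hear it — pure soundtrack.
(2) it lives in Amara's subjectivity, not in the kitchen → meta-diegetic.
(3) is non-diegetic: nothing in the scene produces it; it's an accent added for the audience.
Meta-diegetic: (2) — that's 1.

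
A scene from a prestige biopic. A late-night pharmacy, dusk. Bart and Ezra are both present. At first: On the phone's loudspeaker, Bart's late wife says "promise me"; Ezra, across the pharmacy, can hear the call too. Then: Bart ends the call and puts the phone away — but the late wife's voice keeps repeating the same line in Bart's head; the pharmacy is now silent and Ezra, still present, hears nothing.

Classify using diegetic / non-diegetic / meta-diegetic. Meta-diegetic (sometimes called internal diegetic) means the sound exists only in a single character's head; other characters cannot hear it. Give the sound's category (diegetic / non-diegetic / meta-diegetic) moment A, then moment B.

diegetic, meta-diegetic

Moment A: the loudspeaker is an in-world source; both Bart and Ezra hear the call → diegetic.
Moment B: with the phone off, the voice continues only as Bart's private mental replay — Ezra can't hear it → meta-diegetic.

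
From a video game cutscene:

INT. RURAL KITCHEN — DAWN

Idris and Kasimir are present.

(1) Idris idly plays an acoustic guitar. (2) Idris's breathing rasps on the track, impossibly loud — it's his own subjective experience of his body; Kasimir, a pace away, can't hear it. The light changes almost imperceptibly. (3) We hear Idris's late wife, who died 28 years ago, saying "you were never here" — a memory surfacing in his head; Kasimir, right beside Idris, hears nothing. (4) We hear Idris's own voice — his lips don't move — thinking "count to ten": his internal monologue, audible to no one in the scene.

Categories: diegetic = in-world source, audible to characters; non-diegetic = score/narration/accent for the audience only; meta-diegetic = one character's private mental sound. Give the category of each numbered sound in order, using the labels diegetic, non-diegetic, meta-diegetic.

diegetic, meta-diegetic, meta-diegetic, meta-diegetic

(1) is diegetic: Idris is producing the music live, in the story world.
(2) a subjective body sound — Idris's private perception, inaudible to Kasimir → meta-diegetic.
(3) is meta-diegetic: it's Idris's recollection rendered as sound; the other character can't hear it.
(4) internal monologue — inside Idris's mind, not spoken into the scene → meta-diegetic.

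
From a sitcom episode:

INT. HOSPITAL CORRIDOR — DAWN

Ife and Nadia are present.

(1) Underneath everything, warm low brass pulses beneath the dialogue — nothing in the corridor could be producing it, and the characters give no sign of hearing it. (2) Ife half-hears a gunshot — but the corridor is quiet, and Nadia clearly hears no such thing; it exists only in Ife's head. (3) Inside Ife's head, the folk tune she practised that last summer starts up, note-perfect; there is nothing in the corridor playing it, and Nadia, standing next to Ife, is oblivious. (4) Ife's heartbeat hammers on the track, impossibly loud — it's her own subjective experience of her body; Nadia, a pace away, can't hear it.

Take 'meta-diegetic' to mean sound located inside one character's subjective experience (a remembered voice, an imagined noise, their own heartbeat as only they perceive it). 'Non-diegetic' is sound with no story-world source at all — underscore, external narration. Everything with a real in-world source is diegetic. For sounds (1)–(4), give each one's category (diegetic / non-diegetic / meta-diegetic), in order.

non-diegetic, meta-diegetic, meta-diegetic, meta-diegetic

Sound (1): score with no on-screen or off-screen source; it exists for the audience alone, so non-diegetic.
(2) subjective to Ife: the corridor is silent and Nadia hears nothing → meta-diegetic.
Sound (3): the music is a memory playing inside Ife's mind alone; no real-world source, Nadia can't hear it, so meta-diegetic.
Sound (4): point-of-audition from inside Ife's body; not a sound in the room, so meta-diegetic.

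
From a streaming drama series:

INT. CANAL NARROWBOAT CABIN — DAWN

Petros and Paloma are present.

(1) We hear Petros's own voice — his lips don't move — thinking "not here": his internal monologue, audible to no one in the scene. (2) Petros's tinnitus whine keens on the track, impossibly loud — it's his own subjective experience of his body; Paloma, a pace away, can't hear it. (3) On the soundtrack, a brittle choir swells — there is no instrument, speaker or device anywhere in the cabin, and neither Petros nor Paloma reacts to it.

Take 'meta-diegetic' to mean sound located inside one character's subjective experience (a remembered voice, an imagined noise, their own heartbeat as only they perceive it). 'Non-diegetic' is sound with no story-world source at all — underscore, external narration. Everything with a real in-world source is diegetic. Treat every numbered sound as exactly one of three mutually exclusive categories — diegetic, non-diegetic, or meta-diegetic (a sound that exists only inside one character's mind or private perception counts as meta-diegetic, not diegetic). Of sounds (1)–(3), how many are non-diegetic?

1

Sound (1): it's Petros's unspoken thought, heard only by the audience via his subjectivity, so meta-diegetic.
Sound (2): it's Petros's internal bodily sensation rendered as sound; only Petros 'hears' it, so meta-diegetic.
(3) score with no on-screen or off-screen source; it exists for the audience alone → non-diegetic.
Non-diegetic: (3) — that's 1.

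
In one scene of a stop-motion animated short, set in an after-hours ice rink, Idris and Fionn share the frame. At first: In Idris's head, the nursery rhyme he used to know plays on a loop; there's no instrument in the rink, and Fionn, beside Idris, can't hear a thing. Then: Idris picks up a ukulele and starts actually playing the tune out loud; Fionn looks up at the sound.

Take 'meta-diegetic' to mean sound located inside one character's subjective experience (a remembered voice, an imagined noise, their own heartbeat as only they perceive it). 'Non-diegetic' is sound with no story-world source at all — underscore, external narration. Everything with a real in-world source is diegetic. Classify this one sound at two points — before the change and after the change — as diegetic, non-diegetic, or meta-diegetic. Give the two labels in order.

Before the change: the tune exists only as Idris's private memory; Fionn can't hear it → meta-diegetic.
After the change: Idris is now producing it live on a ukulele, in the room, and Fionn hears it → diegetic.

meta-diegetic, diegetic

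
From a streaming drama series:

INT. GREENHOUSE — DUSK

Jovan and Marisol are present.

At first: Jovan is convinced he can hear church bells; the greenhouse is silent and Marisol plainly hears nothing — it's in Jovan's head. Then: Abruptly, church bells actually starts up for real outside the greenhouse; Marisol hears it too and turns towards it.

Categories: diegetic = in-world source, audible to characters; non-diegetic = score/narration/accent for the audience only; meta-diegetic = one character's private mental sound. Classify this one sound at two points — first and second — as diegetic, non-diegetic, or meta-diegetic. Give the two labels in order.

First: only Jovan 'hears' it — imagined, in his mind → meta-diegetic.
Second: now there's a real external source and Marisol hears it too — in the story world → diegetic.

meta-diegetic, diegetic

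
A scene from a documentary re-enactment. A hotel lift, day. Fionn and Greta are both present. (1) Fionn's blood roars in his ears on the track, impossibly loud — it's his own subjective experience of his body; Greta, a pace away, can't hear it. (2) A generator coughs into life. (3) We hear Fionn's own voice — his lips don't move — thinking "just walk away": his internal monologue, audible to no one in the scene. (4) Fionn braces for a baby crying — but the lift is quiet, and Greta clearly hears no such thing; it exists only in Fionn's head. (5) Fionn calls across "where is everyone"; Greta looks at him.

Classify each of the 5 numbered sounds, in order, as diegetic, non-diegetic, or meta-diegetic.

(1) a subjective body sound — Fionn's private perception, inaudible to Greta → meta-diegetic.
(2) is diegetic: the sound comes from a generator physically present in the location.
(3) it's Fionn's unspoken thought, heard only by the audience via his subjectivity → meta-diegetic.
(4) is meta-diegetic: Fionn alone 'hears' it — an imagined sound, not present in the space.
Sound (5): on-screen dialogue — Fionn speaks and Greta is there to hear, so diegetic.

meta-diegetic, diegetic, meta-diegetic, meta-diegetic, diegetic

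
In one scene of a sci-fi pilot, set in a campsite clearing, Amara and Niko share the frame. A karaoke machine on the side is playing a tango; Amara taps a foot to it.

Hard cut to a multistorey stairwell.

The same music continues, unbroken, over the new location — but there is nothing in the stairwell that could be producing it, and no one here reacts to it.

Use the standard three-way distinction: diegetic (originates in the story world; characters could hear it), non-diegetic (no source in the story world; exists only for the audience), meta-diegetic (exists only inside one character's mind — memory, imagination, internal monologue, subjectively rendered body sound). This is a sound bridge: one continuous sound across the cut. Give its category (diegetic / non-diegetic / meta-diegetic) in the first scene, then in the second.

diegetic, non-diegetic

Scene one: a karaoke machine is an on-screen source and Amara reacts to it → diegetic.
Scene two: there is no source in the stairwell and no one hears it — it's now underscore → non-diegetic.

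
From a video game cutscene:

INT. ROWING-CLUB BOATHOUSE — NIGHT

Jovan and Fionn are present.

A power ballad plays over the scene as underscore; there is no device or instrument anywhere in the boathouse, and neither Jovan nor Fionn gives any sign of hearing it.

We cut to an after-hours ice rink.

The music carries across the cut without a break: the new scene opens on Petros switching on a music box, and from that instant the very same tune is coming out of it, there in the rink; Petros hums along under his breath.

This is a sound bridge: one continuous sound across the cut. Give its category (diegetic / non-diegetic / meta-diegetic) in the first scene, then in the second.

non-diegetic, diegetic

Scene one: there's no in-world source anywhere and no character hears it — underscore for the audience only → non-diegetic.
Scene two: once Petros turns on a music box, the music has a real source in the story world and Petros reacts to it → diegetic.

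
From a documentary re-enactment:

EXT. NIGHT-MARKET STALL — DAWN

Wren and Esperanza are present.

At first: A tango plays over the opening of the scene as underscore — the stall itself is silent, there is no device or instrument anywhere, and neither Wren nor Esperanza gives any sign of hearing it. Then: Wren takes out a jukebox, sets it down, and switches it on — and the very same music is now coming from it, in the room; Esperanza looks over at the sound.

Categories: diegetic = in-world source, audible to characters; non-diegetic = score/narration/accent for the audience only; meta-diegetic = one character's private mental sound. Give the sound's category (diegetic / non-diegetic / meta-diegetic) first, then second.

non-diegetic, diegetic

First: no in-world source exists and no character can hear it — underscore → non-diegetic.
Second: a jukebox is now a real source in the story world and the characters hear it → diegetic.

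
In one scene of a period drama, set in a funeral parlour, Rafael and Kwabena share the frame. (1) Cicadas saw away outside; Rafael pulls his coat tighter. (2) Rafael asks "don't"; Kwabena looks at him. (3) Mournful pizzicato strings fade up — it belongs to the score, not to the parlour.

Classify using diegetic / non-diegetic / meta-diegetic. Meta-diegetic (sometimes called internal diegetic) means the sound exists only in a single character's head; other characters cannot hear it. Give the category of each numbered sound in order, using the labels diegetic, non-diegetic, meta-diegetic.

Sound (1): cicadas is part of the location's real environment, so diegetic.
(2) is diegetic: Rafael is a character speaking aloud in the scene.
(3) is non-diegetic: it has no source in the story world and no character can hear it — it's underscore.

diegetic, diegetic, non-diegetic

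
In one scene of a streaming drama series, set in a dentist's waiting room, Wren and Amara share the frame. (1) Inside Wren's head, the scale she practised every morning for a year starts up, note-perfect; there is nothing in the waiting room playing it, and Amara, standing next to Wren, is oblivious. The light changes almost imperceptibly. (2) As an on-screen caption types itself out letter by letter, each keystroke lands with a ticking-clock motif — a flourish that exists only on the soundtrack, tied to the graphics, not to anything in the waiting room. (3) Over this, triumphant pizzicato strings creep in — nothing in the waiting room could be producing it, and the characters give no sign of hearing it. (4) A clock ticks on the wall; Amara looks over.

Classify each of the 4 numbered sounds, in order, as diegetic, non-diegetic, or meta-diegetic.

meta-diegetic, non-diegetic, non-diegetic, diegetic

(1) it lives in Wren's subjectivity, not in the waiting room → meta-diegetic.
(2) the caption isn't part of the story world, so neither is the sound tied to it → non-diegetic.
(3) is non-diegetic: it has no source in the story world and no character can hear it — it's underscore.
(4) is diegetic: an in-world source (a clock); characters could hear it.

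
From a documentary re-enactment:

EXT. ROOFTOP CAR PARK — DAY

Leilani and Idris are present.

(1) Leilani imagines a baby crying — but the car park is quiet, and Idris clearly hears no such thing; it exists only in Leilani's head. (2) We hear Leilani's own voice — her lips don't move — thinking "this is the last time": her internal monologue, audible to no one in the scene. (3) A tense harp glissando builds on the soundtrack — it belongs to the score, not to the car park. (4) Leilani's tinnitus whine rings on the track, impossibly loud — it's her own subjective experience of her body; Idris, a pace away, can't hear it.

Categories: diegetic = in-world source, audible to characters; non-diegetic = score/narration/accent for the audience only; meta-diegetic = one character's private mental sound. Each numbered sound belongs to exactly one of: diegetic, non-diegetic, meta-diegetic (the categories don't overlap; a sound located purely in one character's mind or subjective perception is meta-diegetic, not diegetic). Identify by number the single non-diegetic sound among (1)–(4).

Sound (1): Leilani alone 'hears' it — an imagined sound, not present in the space, so meta-diegetic.
(2) is meta-diegetic: internal monologue — inside Leilani's mind, not spoken into the scene.
(3) it has no source in the story world and no character can hear it — it's underscore → non-diegetic.
(4) is meta-diegetic: it's Leilani's internal bodily sensation rendered as sound; only Leilani 'hears' it.
Only (3) is non-diegetic.

3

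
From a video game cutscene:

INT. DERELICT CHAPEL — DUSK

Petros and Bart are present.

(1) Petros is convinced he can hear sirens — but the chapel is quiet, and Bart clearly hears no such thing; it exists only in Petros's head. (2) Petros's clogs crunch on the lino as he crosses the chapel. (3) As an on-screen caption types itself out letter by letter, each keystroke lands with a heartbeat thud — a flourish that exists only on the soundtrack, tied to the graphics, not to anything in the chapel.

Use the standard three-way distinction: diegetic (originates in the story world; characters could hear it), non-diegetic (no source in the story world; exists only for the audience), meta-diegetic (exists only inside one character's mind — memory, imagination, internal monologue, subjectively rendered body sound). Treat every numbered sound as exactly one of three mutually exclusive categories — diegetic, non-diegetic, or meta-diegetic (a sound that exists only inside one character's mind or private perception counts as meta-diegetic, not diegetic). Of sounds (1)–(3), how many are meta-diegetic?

(1) is meta-diegetic: subjective to Petros: the chapel is silent and Bart hears nothing.
Sound (2): Petros's footsteps are produced in the story world, so diegetic.
Sound (3): it accompanies on-screen graphics, not anything inside the story world, so non-diegetic.
So 1 of the 3 is meta-diegetic: (1).

1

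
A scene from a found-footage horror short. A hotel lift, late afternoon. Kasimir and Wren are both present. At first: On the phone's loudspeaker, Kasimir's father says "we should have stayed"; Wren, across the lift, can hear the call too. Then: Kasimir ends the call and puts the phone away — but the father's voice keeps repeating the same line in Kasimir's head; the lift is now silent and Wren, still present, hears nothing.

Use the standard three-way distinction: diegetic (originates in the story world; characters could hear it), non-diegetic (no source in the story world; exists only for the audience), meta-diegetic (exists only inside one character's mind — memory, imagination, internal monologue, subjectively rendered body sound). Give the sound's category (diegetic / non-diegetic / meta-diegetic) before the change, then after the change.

Before the change: the loudspeaker is an in-world source; both Kasimir and Wren hear the call → diegetic.
After the change: with the phone off, the voice continues only as Kasimir's private mental replay — Wren can't hear it → meta-diegetic.

diegetic, meta-diegetic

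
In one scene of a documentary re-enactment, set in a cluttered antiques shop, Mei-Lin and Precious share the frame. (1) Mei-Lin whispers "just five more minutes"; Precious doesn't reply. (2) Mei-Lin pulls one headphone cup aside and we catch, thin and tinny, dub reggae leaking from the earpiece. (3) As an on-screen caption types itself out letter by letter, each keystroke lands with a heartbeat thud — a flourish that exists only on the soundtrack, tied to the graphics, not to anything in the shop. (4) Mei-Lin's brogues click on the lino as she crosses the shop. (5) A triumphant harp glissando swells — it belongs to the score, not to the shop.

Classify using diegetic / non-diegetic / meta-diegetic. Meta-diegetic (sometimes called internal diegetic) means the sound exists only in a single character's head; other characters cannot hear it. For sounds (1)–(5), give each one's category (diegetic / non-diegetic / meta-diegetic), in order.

(1) is diegetic: spoken by a character present in the story world.
(2) is diegetic: the headphones are an on-screen source.
(3) is non-diegetic: sound married to a title/caption — outside the diegesis by definition.
(4) Mei-Lin's footsteps are produced in the story world → diegetic.
(5) is non-diegetic: nothing in the shop produces it and the characters don't hear it — pure soundtrack.

diegetic, diegetic, non-diegetic, diegetic, non-diegetic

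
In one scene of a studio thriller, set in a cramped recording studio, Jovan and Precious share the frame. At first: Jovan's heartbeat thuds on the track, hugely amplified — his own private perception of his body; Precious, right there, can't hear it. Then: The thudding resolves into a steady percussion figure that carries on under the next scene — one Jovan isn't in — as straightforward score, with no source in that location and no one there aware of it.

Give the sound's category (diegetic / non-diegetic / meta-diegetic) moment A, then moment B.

meta-diegetic, non-diegetic

Moment A: it's Jovan's subjective body sound, inaudible to Precious → meta-diegetic.
Moment B: detached from Jovan and playing as sourceless score over a scene he isn't in — for the audience only → non-diegetic.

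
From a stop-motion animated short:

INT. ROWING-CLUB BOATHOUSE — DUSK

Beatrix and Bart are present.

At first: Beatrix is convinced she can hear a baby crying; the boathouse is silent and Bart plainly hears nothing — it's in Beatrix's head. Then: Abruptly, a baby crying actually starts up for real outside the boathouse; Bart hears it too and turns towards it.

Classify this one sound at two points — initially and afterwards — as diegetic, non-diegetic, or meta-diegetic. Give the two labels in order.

meta-diegetic, diegetic

Initially: only Beatrix 'hears' it — imagined, in her mind → meta-diegetic.
Afterwards: now there's a real external source and Bart hears it too — in the story world → diegetic.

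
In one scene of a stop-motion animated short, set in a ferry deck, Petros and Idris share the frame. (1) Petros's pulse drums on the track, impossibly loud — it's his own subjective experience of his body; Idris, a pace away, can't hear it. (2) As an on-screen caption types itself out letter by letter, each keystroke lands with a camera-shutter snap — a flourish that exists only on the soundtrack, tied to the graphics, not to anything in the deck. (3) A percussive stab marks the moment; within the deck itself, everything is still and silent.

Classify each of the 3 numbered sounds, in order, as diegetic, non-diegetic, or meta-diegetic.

meta-diegetic, non-diegetic, non-diegetic

Sound (1): point-of-audition from inside Petros's body; not a sound in the room, so meta-diegetic.
(2) the caption isn't part of the story world, so neither is the sound tied to it → non-diegetic.
(3) nothing in the scene produces it; it's an accent added for the audience → non-diegetic.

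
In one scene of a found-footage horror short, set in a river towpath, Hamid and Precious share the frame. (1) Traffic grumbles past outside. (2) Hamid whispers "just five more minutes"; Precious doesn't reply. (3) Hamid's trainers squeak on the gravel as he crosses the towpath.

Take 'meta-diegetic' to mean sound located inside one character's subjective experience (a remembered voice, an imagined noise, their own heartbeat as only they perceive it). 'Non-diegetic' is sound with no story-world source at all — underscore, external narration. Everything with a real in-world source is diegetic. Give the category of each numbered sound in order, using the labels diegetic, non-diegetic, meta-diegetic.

(1) is diegetic: ambient/room sound belonging to the story's physical space.
(2) Hamid is a character speaking aloud in the scene → diegetic.
(3) a character's body making contact with the set — an in-world sound → diegetic.

diegetic, diegetic, diegetic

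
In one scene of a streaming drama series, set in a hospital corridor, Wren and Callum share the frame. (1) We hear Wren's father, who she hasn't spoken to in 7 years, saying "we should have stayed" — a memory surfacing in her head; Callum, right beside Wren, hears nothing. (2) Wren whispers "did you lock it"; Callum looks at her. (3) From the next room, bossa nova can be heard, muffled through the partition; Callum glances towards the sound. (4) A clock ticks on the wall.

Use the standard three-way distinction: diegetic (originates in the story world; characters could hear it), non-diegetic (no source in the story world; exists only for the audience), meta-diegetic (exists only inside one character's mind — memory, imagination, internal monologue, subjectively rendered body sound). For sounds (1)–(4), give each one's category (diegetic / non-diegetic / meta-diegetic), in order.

(1) the voice is a memory playing only inside Wren's mind; Callum can't hear it → meta-diegetic.
(2) is diegetic: Wren is a character speaking aloud in the scene.
Sound (3): it's coming from the next room — a location within the story world — and Callum reacts, so diegetic.
(4) is diegetic: the sound comes from a clock physically present in the location.

meta-diegetic, diegetic, diegetic, diegetic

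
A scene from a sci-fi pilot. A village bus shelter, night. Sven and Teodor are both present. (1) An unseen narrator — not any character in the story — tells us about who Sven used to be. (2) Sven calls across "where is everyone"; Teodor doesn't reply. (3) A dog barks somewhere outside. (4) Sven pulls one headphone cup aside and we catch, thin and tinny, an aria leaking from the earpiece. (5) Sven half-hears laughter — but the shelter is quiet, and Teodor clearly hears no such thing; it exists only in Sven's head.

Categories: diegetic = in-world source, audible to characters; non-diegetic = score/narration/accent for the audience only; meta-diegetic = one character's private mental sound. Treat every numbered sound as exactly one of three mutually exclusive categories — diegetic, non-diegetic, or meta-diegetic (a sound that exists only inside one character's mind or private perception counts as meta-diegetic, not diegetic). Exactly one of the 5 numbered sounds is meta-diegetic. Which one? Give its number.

5

Sound (1): external voice-over — not a character, not heard by anyone in the scene, so non-diegetic.
(2) is diegetic: Sven is a character speaking aloud in the scene.
(3) a dog is a real object/event in the scene's world → diegetic.
(4) is diegetic: the earpiece is a real device on Sven's head — source music.
(5) is meta-diegetic: subjective to Sven: the shelter is silent and Teodor hears nothing.
Only (5) is meta-diegetic.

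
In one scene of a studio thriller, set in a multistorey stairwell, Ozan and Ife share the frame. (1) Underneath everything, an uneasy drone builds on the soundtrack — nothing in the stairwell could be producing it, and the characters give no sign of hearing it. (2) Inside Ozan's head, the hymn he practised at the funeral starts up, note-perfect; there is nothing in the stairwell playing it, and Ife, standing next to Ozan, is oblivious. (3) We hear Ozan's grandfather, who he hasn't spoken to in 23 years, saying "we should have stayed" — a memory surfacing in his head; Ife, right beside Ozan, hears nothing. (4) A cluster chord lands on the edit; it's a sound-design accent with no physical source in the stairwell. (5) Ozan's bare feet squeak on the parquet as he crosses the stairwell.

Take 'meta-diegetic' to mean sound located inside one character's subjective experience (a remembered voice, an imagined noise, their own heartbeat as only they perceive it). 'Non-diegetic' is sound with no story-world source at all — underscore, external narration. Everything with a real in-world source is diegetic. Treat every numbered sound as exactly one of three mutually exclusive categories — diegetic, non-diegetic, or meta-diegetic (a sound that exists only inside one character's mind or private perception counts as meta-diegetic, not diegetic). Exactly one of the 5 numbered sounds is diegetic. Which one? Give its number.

Sound (1): nothing in the stairwell produces it and the characters don't hear it — pure soundtrack, so non-diegetic.
(2) remembered music, private to Ozan — Ife is oblivious because it isn't in the room → meta-diegetic.
(3) a remembered line, private to Ozan — not present in the room, not audible to Ife → meta-diegetic.
(4) it's a sound-design accent with no in-world source; no one in the scene can hear it → non-diegetic.
(5) it's the physical sound of Ozan moving in the space → diegetic.
Only (5) is diegetic.

5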